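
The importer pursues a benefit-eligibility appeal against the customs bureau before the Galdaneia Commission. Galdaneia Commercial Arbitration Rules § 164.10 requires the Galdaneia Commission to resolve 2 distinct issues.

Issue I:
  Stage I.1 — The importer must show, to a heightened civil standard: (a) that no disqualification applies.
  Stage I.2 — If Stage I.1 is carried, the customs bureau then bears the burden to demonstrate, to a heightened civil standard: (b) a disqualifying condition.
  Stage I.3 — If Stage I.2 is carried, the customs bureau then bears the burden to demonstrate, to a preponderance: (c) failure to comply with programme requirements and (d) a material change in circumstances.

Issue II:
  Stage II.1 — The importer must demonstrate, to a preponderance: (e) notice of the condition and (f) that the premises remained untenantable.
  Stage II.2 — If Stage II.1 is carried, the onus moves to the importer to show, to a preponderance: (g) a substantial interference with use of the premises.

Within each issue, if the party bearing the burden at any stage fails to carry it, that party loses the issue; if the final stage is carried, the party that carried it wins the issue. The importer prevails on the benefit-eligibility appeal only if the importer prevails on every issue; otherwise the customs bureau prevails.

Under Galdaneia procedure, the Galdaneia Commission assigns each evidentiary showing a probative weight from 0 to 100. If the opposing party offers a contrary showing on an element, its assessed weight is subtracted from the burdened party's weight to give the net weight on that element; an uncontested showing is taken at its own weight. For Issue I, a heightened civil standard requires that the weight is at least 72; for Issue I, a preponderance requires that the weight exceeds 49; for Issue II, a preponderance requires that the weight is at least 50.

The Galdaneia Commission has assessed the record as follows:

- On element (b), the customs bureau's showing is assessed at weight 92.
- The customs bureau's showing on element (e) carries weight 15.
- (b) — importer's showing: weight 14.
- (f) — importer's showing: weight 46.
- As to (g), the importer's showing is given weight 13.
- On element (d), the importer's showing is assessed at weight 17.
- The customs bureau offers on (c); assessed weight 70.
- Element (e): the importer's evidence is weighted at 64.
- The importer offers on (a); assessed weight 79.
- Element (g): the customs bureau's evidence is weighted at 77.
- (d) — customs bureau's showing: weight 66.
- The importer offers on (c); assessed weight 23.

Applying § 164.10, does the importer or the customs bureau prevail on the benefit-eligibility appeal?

customs bureau

— Issue I —
Stage I.1 (importer, a heightened civil standard, weight is at least 72): (a) 79 ≥ 72 — meets.
  Stage I.1 carried; the burden shifts to the customs bureau.
Stage I.2 (customs bureau, a heightened civil standard, weight is at least 72): (b) net 92−14=78 ≥ 72 — meets.
  All elements met. The customs bureau retains the burden for Stage I.3.
Stage I.3 (customs bureau, a preponderance, weight exceeds 49): (c) net 70−23=47 ≤ 49 — fails; (d) net 66−17=49 ≤ 49 — fails.
  Not every element is met, so the customs bureau fails to carry Stage I.3.
The importer prevails on this issue.
— Issue II —
Stage II.1 (importer, a preponderance, weight is at least 50): (e) net 64−15=49 < 50 — fails; (f) 46 < 50 — fails.
  Stage II.1 not carried; the importer fails its burden.
So the customs bureau prevails on this issue.
Per-issue: Issue I → importer; Issue II → customs bureau. The importer must prevail on every issue; overall, the customs bureau prevails.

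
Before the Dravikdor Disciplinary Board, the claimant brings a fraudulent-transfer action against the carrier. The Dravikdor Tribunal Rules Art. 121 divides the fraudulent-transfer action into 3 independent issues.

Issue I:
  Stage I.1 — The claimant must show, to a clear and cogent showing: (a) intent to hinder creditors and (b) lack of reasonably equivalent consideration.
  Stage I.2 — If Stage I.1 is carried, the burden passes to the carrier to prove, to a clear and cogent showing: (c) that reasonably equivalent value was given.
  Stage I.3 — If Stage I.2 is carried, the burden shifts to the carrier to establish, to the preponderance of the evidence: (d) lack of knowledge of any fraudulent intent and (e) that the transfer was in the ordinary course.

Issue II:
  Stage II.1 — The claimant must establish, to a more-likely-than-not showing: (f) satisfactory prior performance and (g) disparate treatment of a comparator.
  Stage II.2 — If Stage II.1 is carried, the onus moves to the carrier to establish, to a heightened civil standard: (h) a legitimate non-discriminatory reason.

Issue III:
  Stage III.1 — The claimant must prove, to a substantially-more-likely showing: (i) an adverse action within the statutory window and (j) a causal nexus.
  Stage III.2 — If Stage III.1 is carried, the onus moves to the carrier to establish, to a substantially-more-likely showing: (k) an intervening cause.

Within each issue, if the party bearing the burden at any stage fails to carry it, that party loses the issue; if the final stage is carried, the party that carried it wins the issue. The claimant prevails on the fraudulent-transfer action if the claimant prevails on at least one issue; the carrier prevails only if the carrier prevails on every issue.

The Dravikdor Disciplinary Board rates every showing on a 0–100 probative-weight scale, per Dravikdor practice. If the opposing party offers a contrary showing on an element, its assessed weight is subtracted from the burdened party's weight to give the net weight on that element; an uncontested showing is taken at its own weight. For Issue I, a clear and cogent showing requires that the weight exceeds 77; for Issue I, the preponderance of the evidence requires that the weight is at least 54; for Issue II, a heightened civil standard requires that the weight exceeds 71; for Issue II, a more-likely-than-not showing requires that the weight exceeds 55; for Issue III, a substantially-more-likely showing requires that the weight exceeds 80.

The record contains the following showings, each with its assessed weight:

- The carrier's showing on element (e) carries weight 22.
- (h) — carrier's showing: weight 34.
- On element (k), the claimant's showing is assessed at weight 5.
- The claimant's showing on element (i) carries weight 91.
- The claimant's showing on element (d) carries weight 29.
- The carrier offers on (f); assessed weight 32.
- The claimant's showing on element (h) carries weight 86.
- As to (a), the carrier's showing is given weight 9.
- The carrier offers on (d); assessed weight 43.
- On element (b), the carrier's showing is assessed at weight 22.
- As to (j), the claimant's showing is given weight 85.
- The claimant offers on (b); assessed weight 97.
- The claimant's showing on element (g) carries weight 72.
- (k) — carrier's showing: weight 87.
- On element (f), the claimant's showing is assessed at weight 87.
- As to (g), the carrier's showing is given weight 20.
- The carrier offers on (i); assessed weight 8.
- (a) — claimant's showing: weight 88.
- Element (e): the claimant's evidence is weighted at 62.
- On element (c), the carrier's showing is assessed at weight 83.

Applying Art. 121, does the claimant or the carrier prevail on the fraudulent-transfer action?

carrier

— Issue I —
Stage I.1 — burden on claimant; standard: a clear and cogent showing (weight exceeds 77).
    (a): 88 − 9 = 79 > 77 [met]
    (b): 97 − 22 = 75 ≤ 77 [not met]
  The claimant does not carry Stage I.1.
The analysis ends at Stage I.1; the carrier prevails on this issue.
— Issue II —
Stage II.1 (claimant, a more-likely-than-not showing, weight exceeds 55): (f) net 87−32=55 ≤ 55 — fails; (g) net 72−20=52 ≤ 55 — fails.
  The claimant does not carry Stage II.1.
The analysis ends at Stage II.1; the carrier prevails on this issue.
— Issue III —
Stage III.1 (claimant, a substantially-more-likely showing, weight exceeds 80): (i) net 91−8=83 > 80 — meets; (j) 85 > 80 — meets.
  The claimant carries Stage III.1; the carrier now bears the burden.
Stage III.2 (carrier, a substantially-more-likely showing, weight exceeds 80): (k) net 87−5=82 > 80 — meets.
  The carrier carries the last stage.
All stages carried — the carrier prevails on this issue.
Per-issue: Issue I → carrier; Issue II → carrier; Issue III → carrier. The claimant must prevail on at least one issue; overall, the carrier prevails.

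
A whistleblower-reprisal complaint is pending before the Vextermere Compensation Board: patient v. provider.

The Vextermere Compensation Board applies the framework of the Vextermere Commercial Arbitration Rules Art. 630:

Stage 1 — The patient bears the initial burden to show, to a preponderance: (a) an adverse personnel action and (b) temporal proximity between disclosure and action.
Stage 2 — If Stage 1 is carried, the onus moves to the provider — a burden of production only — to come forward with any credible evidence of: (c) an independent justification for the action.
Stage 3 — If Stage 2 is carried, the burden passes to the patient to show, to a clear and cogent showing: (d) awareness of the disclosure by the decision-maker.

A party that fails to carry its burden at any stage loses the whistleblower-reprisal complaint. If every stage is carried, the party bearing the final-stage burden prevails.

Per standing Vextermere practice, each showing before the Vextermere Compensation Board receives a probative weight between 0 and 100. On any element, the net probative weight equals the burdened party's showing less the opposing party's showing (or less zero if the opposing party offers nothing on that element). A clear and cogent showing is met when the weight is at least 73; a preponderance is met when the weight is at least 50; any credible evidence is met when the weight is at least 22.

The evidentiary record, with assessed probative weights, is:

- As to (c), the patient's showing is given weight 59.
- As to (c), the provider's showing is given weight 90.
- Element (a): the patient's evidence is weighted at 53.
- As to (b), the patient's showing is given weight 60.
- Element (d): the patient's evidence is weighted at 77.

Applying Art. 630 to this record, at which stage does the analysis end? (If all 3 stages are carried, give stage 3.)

At Stage 1 the patient must meet a preponderance (weight is at least 50): on (a) the weight is 53, which does reach 50, so (a) meets the standard; on (b) the weight is 60, ≥ 50, so (b) meets the standard.
  All elements met. The burden passes to the provider.
At Stage 2 the provider must meet any credible evidence (weight is at least 22): on (c) the weight is 90 less the opposing 59 gives net 31, ≥ 22, so (c) meets the standard.
  The provider carries Stage 2; the patient now bears the burden.
At Stage 3 the patient must meet a clear and cogent showing (weight is at least 73): on (d) the weight is 77, ≥ 73, so (d) meets the standard.
  All elements met at the final stage.
All stages carried — the patient prevails.

stage 3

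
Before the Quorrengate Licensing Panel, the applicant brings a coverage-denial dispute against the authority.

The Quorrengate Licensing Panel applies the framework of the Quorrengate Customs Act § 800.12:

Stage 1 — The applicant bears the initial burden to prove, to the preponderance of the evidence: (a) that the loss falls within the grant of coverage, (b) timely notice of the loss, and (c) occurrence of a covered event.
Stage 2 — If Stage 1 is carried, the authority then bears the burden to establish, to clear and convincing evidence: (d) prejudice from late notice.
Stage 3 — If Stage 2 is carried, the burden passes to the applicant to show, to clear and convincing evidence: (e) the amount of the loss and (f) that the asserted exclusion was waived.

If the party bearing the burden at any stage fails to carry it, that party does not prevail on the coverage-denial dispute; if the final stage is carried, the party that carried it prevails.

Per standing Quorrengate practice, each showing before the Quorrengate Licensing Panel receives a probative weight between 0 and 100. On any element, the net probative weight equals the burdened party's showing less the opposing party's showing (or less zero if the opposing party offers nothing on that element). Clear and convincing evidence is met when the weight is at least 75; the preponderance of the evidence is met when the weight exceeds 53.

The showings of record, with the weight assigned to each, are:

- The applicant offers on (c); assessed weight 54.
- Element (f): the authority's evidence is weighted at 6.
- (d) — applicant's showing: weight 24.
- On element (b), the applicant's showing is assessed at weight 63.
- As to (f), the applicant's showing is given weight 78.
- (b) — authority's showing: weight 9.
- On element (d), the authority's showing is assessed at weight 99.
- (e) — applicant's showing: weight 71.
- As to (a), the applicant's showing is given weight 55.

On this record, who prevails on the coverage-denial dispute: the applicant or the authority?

Stage 1 (applicant, the preponderance of the evidence, weight exceeds 53): (a) 55 > 53 — meets; (b) net 63−9=54 > 53 — meets; (c) 54 > 53 — meets.
  The applicant carries Stage 1; the authority now bears the burden.
Stage 2 (authority, clear and convincing evidence, weight is at least 75): (d) net 99−24=75 ≥ 75 — meets.
  Stage 2 is satisfied; the onus moves to the applicant.
Stage 3 (applicant, clear and convincing evidence, weight is at least 75): (e) 71 < 75 — fails; (f) net 78−6=72 < 75 — fails.
  The applicant does not carry Stage 3.
So the authority prevails.

authority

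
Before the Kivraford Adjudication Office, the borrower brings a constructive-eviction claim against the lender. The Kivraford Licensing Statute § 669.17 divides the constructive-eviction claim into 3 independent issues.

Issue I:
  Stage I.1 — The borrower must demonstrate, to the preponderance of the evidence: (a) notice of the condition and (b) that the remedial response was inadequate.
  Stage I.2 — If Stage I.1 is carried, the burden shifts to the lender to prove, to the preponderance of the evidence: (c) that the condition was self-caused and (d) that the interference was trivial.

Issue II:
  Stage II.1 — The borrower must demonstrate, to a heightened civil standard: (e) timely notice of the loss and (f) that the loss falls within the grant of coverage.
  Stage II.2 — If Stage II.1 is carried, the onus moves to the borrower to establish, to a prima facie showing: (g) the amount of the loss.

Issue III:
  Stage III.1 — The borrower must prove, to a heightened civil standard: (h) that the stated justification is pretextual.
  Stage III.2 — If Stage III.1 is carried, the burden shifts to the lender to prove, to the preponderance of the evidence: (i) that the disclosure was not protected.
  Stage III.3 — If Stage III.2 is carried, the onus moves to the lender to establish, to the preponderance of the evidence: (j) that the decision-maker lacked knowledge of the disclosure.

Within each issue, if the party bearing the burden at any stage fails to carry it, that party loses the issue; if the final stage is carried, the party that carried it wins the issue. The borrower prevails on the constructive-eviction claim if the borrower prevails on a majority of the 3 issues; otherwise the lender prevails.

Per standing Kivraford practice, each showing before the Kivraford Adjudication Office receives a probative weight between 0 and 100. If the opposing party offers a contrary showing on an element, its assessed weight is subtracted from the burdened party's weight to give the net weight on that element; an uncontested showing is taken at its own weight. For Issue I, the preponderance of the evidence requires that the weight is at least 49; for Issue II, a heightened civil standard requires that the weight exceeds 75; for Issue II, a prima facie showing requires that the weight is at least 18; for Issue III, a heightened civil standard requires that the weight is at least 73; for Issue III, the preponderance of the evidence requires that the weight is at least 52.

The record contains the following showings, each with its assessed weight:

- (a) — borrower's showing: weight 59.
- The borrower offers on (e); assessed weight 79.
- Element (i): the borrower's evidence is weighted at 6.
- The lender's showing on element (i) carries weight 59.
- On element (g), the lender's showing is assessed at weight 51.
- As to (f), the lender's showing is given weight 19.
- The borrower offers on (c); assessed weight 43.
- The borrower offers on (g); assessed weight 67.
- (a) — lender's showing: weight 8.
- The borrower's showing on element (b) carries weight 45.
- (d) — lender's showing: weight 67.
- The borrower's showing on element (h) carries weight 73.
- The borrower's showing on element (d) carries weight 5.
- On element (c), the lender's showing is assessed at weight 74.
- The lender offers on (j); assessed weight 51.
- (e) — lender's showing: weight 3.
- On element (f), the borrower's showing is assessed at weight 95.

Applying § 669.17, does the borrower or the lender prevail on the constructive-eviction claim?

lender

— Issue I —
Stage I.1 — burden on borrower; standard: the preponderance of the evidence (weight is at least 49).
    (a): 59 − 8 = 51 ≥ 49 [met]
    (b): 45 < 49 [not met]
  The borrower does not carry Stage I.1.
The lender prevails on this issue.
— Issue II —
At Stage II.1 the borrower must meet a heightened civil standard (weight exceeds 75): on (e) the weight is 79 less the opposing 3 gives net 76, which does exceed 75, so (e) meets the standard; on (f) the weight is 95 less the opposing 19 gives net 76, > 75, so (f) meets the standard.
  All elements met. The borrower retains the burden for Stage II.2.
At Stage II.2 the borrower must meet a prima facie showing (weight is at least 18): on (g) the weight is 67 less the opposing 51 gives net 16, which does not reach 18, so (g) does not meet the standard.
  The borrower does not carry Stage II.2.
The lender prevails on this issue.
— Issue III —
Stage III.1 — burden on borrower; standard: a heightened civil standard (weight is at least 73).
    (h): 73 ≥ 73 [met]
  Stage III.1 carried; the burden shifts to the lender.
Stage III.2 — burden on lender; standard: the preponderance of the evidence (weight is at least 52).
    (i): 59 − 6 = 53 ≥ 52 [met]
  Stage III.2 is satisfied; the lender continues to bear the burden.
Stage III.3 — burden on lender; standard: the preponderance of the evidence (weight is at least 52).
    (j): 51 < 52 [not met]
  The lender does not carry Stage III.3.
So the borrower prevails on this issue.
Per-issue: Issue I → lender; Issue II → lender; Issue III → borrower. The borrower must prevail on a majority of issues; overall, the lender prevails.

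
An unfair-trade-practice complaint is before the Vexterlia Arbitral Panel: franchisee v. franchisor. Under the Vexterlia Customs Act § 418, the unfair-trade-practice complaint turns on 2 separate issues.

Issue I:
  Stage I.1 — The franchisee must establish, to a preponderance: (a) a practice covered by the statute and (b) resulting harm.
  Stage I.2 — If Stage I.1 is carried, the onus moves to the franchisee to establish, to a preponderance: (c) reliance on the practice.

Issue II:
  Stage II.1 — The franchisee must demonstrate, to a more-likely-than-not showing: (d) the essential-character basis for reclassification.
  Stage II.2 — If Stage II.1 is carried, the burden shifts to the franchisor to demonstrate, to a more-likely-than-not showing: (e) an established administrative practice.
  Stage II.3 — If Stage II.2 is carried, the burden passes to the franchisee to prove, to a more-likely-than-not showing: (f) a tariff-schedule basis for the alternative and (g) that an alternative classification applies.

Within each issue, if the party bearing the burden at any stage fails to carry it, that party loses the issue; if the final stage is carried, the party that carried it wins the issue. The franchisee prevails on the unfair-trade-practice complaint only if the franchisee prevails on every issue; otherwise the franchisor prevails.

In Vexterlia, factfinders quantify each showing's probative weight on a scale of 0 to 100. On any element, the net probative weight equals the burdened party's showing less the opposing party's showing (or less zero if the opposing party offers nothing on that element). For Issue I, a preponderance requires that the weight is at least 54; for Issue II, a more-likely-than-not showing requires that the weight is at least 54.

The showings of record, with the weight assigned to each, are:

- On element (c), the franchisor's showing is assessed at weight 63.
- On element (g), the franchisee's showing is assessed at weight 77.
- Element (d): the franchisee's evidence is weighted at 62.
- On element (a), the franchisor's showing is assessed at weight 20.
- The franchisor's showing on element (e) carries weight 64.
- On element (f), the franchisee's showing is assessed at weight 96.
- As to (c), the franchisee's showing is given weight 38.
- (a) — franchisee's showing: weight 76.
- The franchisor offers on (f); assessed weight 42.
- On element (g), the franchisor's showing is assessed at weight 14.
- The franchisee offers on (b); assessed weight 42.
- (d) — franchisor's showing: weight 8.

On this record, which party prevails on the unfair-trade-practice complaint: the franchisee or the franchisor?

franchisor

— Issue I —
At Stage I.1 the franchisee must meet a preponderance (weight is at least 54): on (a) the weight is 76 less the opposing 20 gives net 56, ≥ 54, so (a) meets the standard; on (b) the weight is 42, which does not reach 54, so (b) does not meet the standard.
  Stage I.1 not carried; the franchisee fails its burden.
The analysis ends at Stage I.1; the franchisor prevails on this issue.
— Issue II —
Stage II.1 (franchisee, a more-likely-than-not showing, weight is at least 54): (d) net 62−8=54 ≥ 54 — meets.
  The franchisee carries Stage II.1; the franchisor now bears the burden.
Stage II.2 (franchisor, a more-likely-than-not showing, weight is at least 54): (e) 64 ≥ 54 — meets.
  The franchisor carries Stage II.2; the franchisee now bears the burden.
Stage II.3 (franchisee, a more-likely-than-not showing, weight is at least 54): (f) net 96−42=54 ≥ 54 — meets; (g) net 77−14=63 ≥ 54 — meets.
  All elements met at the final stage.
All stages carried — the franchisee prevails on this issue.
Per-issue: Issue I → franchisor; Issue II → franchisee. The franchisee must prevail on every issue; overall, the franchisor prevails.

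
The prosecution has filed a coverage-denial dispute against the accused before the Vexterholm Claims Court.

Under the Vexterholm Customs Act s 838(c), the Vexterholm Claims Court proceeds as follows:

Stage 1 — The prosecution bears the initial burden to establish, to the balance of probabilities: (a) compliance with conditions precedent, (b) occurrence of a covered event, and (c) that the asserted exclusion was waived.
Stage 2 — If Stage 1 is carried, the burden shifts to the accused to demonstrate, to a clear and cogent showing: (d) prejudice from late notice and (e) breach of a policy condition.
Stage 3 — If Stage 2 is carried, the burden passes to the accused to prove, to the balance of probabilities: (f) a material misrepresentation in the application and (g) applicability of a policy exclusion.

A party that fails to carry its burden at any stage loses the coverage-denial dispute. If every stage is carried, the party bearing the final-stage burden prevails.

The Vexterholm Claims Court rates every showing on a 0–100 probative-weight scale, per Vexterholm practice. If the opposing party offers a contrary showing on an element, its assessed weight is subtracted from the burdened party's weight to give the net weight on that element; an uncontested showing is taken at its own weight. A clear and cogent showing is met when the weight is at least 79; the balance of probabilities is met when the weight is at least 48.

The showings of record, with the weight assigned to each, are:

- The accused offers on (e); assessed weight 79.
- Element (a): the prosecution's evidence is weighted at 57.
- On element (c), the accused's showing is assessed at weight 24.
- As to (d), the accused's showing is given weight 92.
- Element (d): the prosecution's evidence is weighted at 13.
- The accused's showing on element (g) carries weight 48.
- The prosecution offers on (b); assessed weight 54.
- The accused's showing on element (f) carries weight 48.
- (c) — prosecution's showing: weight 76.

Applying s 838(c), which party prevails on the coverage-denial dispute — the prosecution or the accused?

accused

Stage 1 (prosecution, the balance of probabilities, weight is at least 48): (a) 57 ≥ 48 — meets; (b) 54 ≥ 48 — meets; (c) net 76−24=52 ≥ 48 — meets.
  All elements met. The burden passes to the accused.
Stage 2 (accused, a clear and cogent showing, weight is at least 79): (d) net 92−13=79 ≥ 79 — meets; (e) 79 ≥ 79 — meets.
  All elements met. The accused retains the burden for Stage 3.
Stage 3 (accused, the balance of probabilities, weight is at least 48): (f) 48 ≥ 48 — meets; (g) 48 ≥ 48 — meets.
  The accused carries the last stage.
Every stage carried; the accused prevails.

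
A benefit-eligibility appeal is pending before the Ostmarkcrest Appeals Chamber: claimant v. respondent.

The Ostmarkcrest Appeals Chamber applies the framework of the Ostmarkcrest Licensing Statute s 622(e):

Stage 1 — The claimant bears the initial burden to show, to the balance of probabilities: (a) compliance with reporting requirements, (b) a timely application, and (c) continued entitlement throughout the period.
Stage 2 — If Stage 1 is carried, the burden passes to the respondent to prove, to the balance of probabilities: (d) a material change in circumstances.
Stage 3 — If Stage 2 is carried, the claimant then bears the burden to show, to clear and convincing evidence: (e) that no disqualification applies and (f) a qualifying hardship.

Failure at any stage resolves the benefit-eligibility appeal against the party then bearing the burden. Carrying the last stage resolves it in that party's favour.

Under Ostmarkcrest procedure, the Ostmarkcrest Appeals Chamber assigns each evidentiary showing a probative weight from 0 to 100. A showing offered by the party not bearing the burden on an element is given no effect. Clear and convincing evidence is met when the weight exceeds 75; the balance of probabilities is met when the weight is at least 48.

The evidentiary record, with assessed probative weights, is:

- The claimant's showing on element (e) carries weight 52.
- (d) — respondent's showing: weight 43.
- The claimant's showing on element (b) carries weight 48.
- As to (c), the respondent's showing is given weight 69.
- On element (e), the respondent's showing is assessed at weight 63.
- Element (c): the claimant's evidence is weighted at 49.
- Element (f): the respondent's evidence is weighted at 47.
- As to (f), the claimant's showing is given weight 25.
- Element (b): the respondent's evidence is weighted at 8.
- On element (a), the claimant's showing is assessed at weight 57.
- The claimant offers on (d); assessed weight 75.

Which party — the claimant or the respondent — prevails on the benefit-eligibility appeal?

claimant

Stage 1 (claimant, the balance of probabilities, weight is at least 48): (a) 57 ≥ 48 — meets; (b) 48 (respondent's 8 disregarded) ≥ 48 — meets; (c) 49 (respondent's 69 disregarded) ≥ 48 — meets.
  Stage 1 is satisfied; the onus moves to the respondent.
Stage 2 (respondent, the balance of probabilities, weight is at least 48): (d) 43 (claimant's 75 disregarded) < 48 — fails.
  Not every element is met, so the respondent fails to carry Stage 2.
The claimant prevails.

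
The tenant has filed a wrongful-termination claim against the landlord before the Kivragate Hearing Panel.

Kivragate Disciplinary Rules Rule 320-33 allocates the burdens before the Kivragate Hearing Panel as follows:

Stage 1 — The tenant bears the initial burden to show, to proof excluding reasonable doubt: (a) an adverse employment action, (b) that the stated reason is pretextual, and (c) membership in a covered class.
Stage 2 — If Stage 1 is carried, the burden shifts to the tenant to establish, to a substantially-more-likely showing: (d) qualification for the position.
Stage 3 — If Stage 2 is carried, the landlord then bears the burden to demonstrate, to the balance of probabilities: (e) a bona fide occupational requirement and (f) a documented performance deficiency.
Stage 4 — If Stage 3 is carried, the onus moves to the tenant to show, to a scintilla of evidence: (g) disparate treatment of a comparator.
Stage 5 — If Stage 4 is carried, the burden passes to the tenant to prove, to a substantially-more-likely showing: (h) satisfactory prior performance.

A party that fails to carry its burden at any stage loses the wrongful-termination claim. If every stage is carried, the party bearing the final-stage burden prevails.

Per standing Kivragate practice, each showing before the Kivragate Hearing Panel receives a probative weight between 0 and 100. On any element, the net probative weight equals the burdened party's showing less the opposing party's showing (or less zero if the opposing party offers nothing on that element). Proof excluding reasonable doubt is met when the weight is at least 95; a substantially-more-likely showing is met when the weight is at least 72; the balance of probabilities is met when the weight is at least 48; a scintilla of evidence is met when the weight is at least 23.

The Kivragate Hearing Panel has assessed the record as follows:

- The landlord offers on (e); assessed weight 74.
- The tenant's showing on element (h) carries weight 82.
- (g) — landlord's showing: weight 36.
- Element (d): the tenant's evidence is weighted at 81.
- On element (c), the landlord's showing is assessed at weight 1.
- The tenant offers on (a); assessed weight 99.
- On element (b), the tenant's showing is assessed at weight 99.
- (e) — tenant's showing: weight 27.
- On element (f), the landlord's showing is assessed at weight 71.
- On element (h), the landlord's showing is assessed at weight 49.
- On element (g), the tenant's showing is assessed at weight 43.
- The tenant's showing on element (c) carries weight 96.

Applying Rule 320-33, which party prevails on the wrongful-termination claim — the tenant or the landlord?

Stage 1 (tenant, proof excluding reasonable doubt, weight is at least 95): (a) 99 ≥ 95 — meets; (b) 99 ≥ 95 — meets; (c) net 96−1=95 ≥ 95 — meets.
  Stage 1 is satisfied; the tenant continues to bear the burden.
Stage 2 (tenant, a substantially-more-likely showing, weight is at least 72): (d) 81 ≥ 72 — meets.
  The tenant carries Stage 2; the landlord now bears the burden.
Stage 3 (landlord, the balance of probabilities, weight is at least 48): (e) net 74−27=47 < 48 — fails; (f) 71 ≥ 48 — meets.
  Stage 3 not carried; the landlord fails its burden.
So the tenant prevails.

tenant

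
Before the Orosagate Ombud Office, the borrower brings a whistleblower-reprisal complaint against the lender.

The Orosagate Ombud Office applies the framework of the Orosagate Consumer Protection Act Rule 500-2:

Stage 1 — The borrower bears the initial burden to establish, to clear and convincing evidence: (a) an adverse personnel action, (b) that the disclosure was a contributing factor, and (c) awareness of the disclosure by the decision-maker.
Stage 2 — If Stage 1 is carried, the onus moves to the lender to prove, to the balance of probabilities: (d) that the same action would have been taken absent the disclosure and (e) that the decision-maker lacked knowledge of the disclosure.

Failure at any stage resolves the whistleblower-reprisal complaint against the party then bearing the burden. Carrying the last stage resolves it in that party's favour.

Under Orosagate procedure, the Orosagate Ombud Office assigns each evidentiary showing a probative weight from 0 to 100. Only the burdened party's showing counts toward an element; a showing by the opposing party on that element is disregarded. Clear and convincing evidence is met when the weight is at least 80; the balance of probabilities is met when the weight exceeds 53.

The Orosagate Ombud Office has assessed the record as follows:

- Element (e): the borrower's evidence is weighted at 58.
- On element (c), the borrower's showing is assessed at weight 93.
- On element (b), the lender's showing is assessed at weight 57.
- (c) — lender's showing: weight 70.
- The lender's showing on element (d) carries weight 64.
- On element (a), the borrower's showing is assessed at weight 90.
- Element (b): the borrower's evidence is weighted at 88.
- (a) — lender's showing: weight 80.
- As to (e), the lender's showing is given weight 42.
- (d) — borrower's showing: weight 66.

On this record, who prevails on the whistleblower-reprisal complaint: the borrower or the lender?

At Stage 1 the borrower must meet clear and convincing evidence (weight is at least 80): on (a) the weight is 90 (the lender's 80 is given no effect), ≥ 80, so (a) meets the standard; on (b) the weight is 88 (the lender's 57 is given no effect), which does reach 80, so (b) meets the standard; on (c) the weight is 93 (the lender's 70 is given no effect), ≥ 80, so (c) meets the standard.
  Stage 1 is satisfied; the onus moves to the lender.
At Stage 2 the lender must meet the balance of probabilities (weight exceeds 53): on (d) the weight is 64 (the borrower's 66 is given no effect), which does exceed 53, so (d) meets the standard; on (e) the weight is 42 (the borrower's 58 is given no effect), ≤ 53, so (e) does not meet the standard.
  The lender does not carry Stage 2.
So the borrower prevails.

borrower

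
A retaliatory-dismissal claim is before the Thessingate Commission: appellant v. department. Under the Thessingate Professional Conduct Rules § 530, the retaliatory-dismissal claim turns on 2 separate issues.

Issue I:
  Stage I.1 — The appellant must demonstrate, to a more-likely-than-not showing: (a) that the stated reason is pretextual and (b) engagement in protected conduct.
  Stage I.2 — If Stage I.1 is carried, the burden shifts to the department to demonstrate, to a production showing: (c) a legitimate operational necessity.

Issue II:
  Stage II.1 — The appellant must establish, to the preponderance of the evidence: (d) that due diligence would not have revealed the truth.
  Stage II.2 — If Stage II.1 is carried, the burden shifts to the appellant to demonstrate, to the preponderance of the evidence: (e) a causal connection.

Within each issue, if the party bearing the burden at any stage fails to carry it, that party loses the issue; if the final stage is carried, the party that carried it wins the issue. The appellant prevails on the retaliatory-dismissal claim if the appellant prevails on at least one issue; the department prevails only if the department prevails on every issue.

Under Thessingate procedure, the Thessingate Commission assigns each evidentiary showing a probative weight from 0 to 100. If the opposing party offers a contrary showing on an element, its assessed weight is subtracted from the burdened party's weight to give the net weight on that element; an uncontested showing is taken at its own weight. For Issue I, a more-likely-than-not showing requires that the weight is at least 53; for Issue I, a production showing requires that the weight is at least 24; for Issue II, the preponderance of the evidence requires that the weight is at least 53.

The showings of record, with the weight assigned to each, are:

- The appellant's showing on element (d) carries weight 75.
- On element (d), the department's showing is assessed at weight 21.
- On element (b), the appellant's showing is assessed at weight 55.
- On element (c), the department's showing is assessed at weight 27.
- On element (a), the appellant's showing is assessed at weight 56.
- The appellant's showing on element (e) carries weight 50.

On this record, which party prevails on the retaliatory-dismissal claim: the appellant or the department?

department

— Issue I —
Stage I.1 (appellant, a more-likely-than-not showing, weight is at least 53): (a) 56 ≥ 53 — meets; (b) 55 ≥ 53 — meets.
  All elements met. The burden passes to the department.
Stage I.2 (department, a production showing, weight is at least 24): (c) 27 ≥ 24 — meets.
  The department carries the last stage.
Every stage carried; the department prevails on this issue.
— Issue II —
Stage II.1 — burden on appellant; standard: the preponderance of the evidence (weight is at least 53).
    (d): 75 − 21 = 54 ≥ 53 [met]
  All elements met. The appellant retains the burden for Stage II.2.
Stage II.2 — burden on appellant; standard: the preponderance of the evidence (weight is at least 53).
    (e): 50 < 53 [not met]
  Stage II.2 not carried; the appellant fails its burden.
The analysis ends at Stage II.2; the department prevails on this issue.
Per-issue: Issue I → department; Issue II → department. The appellant must prevail on at least one issue; overall, the department prevails.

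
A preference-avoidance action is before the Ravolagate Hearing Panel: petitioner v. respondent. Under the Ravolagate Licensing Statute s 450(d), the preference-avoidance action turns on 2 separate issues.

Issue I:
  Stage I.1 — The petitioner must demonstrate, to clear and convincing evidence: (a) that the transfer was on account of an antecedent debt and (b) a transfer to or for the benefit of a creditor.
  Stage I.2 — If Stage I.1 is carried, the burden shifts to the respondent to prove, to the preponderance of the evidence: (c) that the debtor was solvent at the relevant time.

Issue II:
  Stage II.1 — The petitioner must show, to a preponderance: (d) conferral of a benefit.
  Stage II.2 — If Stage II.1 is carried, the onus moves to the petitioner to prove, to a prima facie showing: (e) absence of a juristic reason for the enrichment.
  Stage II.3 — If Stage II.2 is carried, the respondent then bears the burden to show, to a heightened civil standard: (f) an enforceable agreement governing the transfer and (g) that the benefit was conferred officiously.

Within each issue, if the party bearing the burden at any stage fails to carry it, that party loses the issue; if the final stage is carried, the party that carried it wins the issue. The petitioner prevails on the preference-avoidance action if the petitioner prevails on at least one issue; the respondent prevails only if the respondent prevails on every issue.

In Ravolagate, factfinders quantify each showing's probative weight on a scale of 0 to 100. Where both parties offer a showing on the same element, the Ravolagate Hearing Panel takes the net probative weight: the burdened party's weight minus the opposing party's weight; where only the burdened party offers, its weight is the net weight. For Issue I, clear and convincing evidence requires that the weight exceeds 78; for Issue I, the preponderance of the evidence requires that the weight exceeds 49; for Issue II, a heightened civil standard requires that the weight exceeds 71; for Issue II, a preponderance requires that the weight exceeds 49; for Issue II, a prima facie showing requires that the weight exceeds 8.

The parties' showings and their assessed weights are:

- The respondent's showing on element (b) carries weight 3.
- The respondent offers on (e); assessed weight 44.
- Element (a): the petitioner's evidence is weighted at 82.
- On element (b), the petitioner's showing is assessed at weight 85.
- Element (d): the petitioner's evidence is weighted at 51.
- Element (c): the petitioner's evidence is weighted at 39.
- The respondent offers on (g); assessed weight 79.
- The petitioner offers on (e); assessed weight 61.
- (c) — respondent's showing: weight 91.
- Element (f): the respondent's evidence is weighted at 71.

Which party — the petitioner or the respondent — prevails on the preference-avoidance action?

— Issue I —
Stage I.1 — burden on petitioner; standard: clear and convincing evidence (weight exceeds 78).
    (a): 82 > 78 [met]
    (b): 85 − 3 = 82 > 78 [met]
  All elements met. The burden passes to the respondent.
Stage I.2 — burden on respondent; standard: the preponderance of the evidence (weight exceeds 49).
    (c): 91 − 39 = 52 > 49 [met]
  The respondent carries the last stage.
Every stage carried; the respondent prevails on this issue.
— Issue II —
Stage II.1 — burden on petitioner; standard: a preponderance (weight exceeds 49).
    (d): 51 > 49 [met]
  Stage II.1 is satisfied; the petitioner continues to bear the burden.
Stage II.2 — burden on petitioner; standard: a prima facie showing (weight exceeds 8).
    (e): 61 − 44 = 17 > 8 [met]
  Stage II.2 carried; the burden shifts to the respondent.
Stage II.3 — burden on respondent; standard: a heightened civil standard (weight exceeds 71).
    (f): 71 ≤ 71 [not met]
    (g): 79 > 71 [met]
  Stage II.3 not carried; the respondent fails its burden.
The petitioner prevails on this issue.
Per-issue: Issue I → respondent; Issue II → petitioner. The petitioner must prevail on at least one issue; overall, the petitioner prevails.

petitioner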